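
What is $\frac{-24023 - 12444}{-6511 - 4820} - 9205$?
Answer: $- \frac{104265388}{11331} \approx -9201.8$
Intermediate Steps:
$\frac{-24023 - 12444}{-6511 - 4820} - 9205 = - \frac{36467}{-11331} - 9205 = \left(-36467\right) \left(- \frac{1}{11331}\right) - 9205 = \frac{36467}{11331} - 9205 = - \frac{104265388}{11331}$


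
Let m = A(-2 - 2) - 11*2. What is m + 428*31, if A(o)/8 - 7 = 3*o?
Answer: 13206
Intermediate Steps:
A(o) = 56 + 24*o (A(o) = 56 + 8*(3*o) = 56 + 24*o)
m = -62 (m = (56 + 24*(-2 - 2)) - 11*2 = (56 + 24*(-4)) - 22 = (56 - 96) - 22 = -40 - 22 = -62)
m + 428*31 = -62 + 428*31 = -62 + 13268 = 13206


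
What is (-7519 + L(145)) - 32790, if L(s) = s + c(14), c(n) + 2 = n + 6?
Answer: -40146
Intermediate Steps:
c(n) = 4 + n (c(n) = -2 + (n + 6) = -2 + (6 + n) = 4 + n)
L(s) = 18 + s (L(s) = s + (4 + 14) = s + 18 = 18 + s)
(-7519 + L(145)) - 32790 = (-7519 + (18 + 145)) - 32790 = (-7519 + 163) - 32790 = -7356 - 32790 = -40146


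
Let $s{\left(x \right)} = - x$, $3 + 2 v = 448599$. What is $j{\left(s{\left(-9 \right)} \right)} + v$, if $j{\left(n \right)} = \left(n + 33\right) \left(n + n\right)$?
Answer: $225054$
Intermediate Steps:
$v = 224298$ ($v = - \frac{3}{2} + \frac{1}{2} \cdot 448599 = - \frac{3}{2} + \frac{448599}{2} = 224298$)
$j{\left(n \right)} = 2 n \left(33 + n\right)$ ($j{\left(n \right)} = \left(33 + n\right) 2 n = 2 n \left(33 + n\right)$)
$j{\left(s{\left(-9 \right)} \right)} + v = 2 \left(\left(-1\right) \left(-9\right)\right) \left(33 - -9\right) + 224298 = 2 \cdot 9 \left(33 + 9\right) + 224298 = 2 \cdot 9 \cdot 42 + 224298 = 756 + 224298 = 225054$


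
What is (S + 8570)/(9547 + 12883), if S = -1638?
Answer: 3466/11215 ≈ 0.30905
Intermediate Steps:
(S + 8570)/(9547 + 12883) = (-1638 + 8570)/(9547 + 12883) = 6932/22430 = 6932*(1/22430) = 3466/11215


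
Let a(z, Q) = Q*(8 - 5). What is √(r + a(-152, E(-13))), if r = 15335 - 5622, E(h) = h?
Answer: √9674 ≈ 98.356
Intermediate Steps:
a(z, Q) = 3*Q (a(z, Q) = Q*3 = 3*Q)
r = 9713
√(r + a(-152, E(-13))) = √(9713 + 3*(-13)) = √(9713 - 39) = √9674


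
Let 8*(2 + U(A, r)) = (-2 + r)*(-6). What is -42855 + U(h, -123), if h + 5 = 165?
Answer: -171053/4 ≈ -42763.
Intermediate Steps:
h = 160 (h = -5 + 165 = 160)
U(A, r) = -½ - 3*r/4 (U(A, r) = -2 + ((-2 + r)*(-6))/8 = -2 + (12 - 6*r)/8 = -2 + (3/2 - 3*r/4) = -½ - 3*r/4)
-42855 + U(h, -123) = -42855 + (-½ - ¾*(-123)) = -42855 + (-½ + 369/4) = -42855 + 367/4 = -171053/4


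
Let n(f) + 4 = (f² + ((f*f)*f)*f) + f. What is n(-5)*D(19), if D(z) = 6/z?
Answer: 3846/19 ≈ 202.42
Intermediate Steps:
n(f) = -4 + f + f² + f⁴ (n(f) = -4 + ((f² + ((f*f)*f)*f) + f) = -4 + ((f² + (f²*f)*f) + f) = -4 + ((f² + f³*f) + f) = -4 + ((f² + f⁴) + f) = -4 + (f + f² + f⁴) = -4 + f + f² + f⁴)
n(-5)*D(19) = (-4 - 5 + (-5)² + (-5)⁴)*(6/19) = (-4 - 5 + 25 + 625)*(6*(1/19)) = 641*(6/19) = 3846/19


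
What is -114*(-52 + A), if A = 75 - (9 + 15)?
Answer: 114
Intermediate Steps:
A = 51 (A = 75 - 1*24 = 75 - 24 = 51)
-114*(-52 + A) = -114*(-52 + 51) = -114*(-1) = 114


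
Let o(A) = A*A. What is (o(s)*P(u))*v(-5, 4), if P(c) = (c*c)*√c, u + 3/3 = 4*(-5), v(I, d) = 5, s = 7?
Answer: 108045*I*√21 ≈ 4.9512e+5*I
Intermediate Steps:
u = -21 (u = -1 + 4*(-5) = -1 - 20 = -21)
P(c) = c^(5/2) (P(c) = c²*√c = c^(5/2))
o(A) = A²
(o(s)*P(u))*v(-5, 4) = (7²*(-21)^(5/2))*5 = (49*(441*I*√21))*5 = (21609*I*√21)*5 = 108045*I*√21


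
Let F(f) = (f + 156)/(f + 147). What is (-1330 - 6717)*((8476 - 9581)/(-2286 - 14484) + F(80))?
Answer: -521019109/58566 ≈ -8896.3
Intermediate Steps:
F(f) = (156 + f)/(147 + f)
(-1330 - 6717)*((8476 - 9581)/(-2286 - 14484) + F(80)) = (-1330 - 6717)*((8476 - 9581)/(-2286 - 14484) + (156 + 80)/(147 + 80)) = -8047*(-1105/(-16770) + 236/227) = -8047*(-1105*(-1/16770) + (1/227)*236) = -8047*(17/258 + 236/227) = -8047*64747/58566 = -521019109/58566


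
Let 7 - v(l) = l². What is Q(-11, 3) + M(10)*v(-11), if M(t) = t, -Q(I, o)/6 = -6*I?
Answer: -1536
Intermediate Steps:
Q(I, o) = 36*I (Q(I, o) = -(-36)*I = 36*I)
v(l) = 7 - l²
Q(-11, 3) + M(10)*v(-11) = 36*(-11) + 10*(7 - 1*(-11)²) = -396 + 10*(7 - 1*121) = -396 + 10*(7 - 121) = -396 + 10*(-114) = -396 - 1140 = -1536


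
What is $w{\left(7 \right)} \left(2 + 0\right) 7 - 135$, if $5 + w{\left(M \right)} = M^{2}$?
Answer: $481$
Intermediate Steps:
$w{\left(M \right)} = -5 + M^{2}$
$w{\left(7 \right)} \left(2 + 0\right) 7 - 135 = \left(-5 + 7^{2}\right) \left(2 + 0\right) 7 - 135 = \left(-5 + 49\right) 2 \cdot 7 - 135 = 44 \cdot 14 - 135 = 616 - 135 = 481$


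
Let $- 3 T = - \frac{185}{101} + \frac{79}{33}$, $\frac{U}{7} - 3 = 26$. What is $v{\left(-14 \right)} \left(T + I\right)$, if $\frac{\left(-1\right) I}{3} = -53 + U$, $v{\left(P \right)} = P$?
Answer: $\frac{63019936}{9999} \approx 6302.6$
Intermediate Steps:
$U = 203$ ($U = 21 + 7 \cdot 26 = 21 + 182 = 203$)
$I = -450$ ($I = - 3 \left(-53 + 203\right) = \left(-3\right) 150 = -450$)
$T = - \frac{1874}{9999}$ ($T = - \frac{- \frac{185}{101} + \frac{79}{33}}{3} = \left(- \frac{1}{3}\right) \frac{1874}{3333} = - \frac{1874}{9999} \approx -0.18742$)
$v{\left(-14 \right)} \left(T + I\right) = - 14 \left(- \frac{1874}{9999} - 450\right) = \left(-14\right) \left(- \frac{4501424}{9999}\right) = \frac{63019936}{9999}$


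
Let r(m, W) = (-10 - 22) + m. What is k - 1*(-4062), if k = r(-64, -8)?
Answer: 3966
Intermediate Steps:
r(m, W) = -32 + m
k = -96 (k = -32 - 64 = -96)
k - 1*(-4062) = -96 - 1*(-4062) = -96 + 4062 = 3966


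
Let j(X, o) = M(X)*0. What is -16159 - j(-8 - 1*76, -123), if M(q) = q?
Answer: -16159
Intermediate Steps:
j(X, o) = 0 (j(X, o) = X*0 = 0)
-16159 - j(-8 - 1*76, -123) = -16159 - 1*0 = -16159 + 0 = -16159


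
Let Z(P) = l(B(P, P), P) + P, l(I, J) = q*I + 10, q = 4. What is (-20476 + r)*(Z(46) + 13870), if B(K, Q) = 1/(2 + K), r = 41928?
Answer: 896227019/3 ≈ 2.9874e+8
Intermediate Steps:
l(I, J) = 10 + 4*I (l(I, J) = 4*I + 10 = 10 + 4*I)
Z(P) = 10 + P + 4/(2 + P) (Z(P) = (10 + 4/(2 + P)) + P = 10 + P + 4/(2 + P))
(-20476 + r)*(Z(46) + 13870) = (-20476 + 41928)*((4 + (2 + 46)*(10 + 46))/(2 + 46) + 13870) = 21452*((4 + 48*56)/48 + 13870) = 21452*((4 + 2688)/48 + 13870) = 21452*((1/48)*2692 + 13870) = 21452*(673/12 + 13870) = 21452*(167113/12) = 896227019/3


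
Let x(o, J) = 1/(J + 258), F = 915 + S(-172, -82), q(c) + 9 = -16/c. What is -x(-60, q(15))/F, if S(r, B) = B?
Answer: -15/3097927 ≈ -4.8419e-6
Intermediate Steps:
q(c) = -9 - 16/c
F = 833 (F = 915 - 82 = 833)
x(o, J) = 1/(258 + J)
-x(-60, q(15))/F = -1/((258 + (-9 - 16/15))*833) = -1/((258 - 151/15)*833) = -1/(3719/15*833) = -15/(3719*833) = -1*15/3097927 = -15/3097927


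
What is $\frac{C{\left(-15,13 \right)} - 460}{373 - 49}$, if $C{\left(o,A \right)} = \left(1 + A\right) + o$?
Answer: $- \frac{461}{324} \approx -1.4228$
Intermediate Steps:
$C{\left(o,A \right)} = 1 + A + o$
$\frac{C{\left(-15,13 \right)} - 460}{373 - 49} = \frac{\left(1 + 13 - 15\right) - 460}{373 - 49} = \frac{-1 - 460}{324} = \left(-461\right) \frac{1}{324} = - \frac{461}{324}$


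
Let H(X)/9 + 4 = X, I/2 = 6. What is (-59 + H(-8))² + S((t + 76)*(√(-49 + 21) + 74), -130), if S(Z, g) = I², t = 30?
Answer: 28033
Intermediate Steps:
I = 12 (I = 2*6 = 12)
H(X) = -36 + 9*X
S(Z, g) = 144 (S(Z, g) = 12² = 144)
(-59 + H(-8))² + S((t + 76)*(√(-49 + 21) + 74), -130) = (-59 + (-36 + 9*(-8)))² + 144 = (-59 + (-36 - 72))² + 144 = (-59 - 108)² + 144 = (-167)² + 144 = 27889 + 144 = 28033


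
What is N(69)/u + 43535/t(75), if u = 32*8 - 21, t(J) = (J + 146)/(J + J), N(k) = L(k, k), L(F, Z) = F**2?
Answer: 1535660931/51935 ≈ 29569.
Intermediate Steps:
N(k) = k**2
t(J) = (146 + J)/(2*J) (t(J) = (146 + J)/((2*J)) = (146 + J)*(1/(2*J)) = (146 + J)/(2*J))
u = 235 (u = 256 - 21 = 235)
N(69)/u + 43535/t(75) = 69**2/235 + 43535/(((1/2)*(146 + 75)/75)) = 4761*(1/235) + 43535/(((1/2)*(1/75)*221)) = 4761/235 + 43535/(221/150) = 4761/235 + 43535*(150/221) = 4761/235 + 6530250/221 = 1535660931/51935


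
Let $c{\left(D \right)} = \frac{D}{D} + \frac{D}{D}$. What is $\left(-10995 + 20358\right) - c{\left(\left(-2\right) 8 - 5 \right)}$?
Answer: $9361$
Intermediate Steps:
$c{\left(D \right)} = 2$ ($c{\left(D \right)} = 1 + 1 = 2$)
$\left(-10995 + 20358\right) - c{\left(\left(-2\right) 8 - 5 \right)} = \left(-10995 + 20358\right) - 2 = 9363 - 2 = 9361$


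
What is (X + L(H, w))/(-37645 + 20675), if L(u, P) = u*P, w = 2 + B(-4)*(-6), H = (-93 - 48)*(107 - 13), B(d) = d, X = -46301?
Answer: 78181/3394 ≈ 23.035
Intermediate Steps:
H = -13254 (H = -141*94 = -13254)
w = 26 (w = 2 - 4*(-6) = 2 + 24 = 26)
L(u, P) = P*u
(X + L(H, w))/(-37645 + 20675) = (-46301 + 26*(-13254))/(-37645 + 20675) = (-46301 - 344604)/(-16970) = -390905*(-1/16970) = 78181/3394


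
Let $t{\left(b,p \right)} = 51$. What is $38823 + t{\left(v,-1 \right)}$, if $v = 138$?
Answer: $38874$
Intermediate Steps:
$38823 + t{\left(v,-1 \right)} = 38823 + 51 = 38874$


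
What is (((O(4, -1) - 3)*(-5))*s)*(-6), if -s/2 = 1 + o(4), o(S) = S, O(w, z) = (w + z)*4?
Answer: -2700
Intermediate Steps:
O(w, z) = 4*w + 4*z
s = -10 (s = -2*(1 + 4) = -2*5 = -10)
(((O(4, -1) - 3)*(-5))*s)*(-6) = ((((4*4 + 4*(-1)) - 3)*(-5))*(-10))*(-6) = ((((16 - 4) - 3)*(-5))*(-10))*(-6) = (((12 - 3)*(-5))*(-10))*(-6) = ((9*(-5))*(-10))*(-6) = -45*(-10)*(-6) = 450*(-6) = -2700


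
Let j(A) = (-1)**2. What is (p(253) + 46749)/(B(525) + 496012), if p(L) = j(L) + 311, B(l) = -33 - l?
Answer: 47061/495454 ≈ 0.094986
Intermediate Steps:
j(A) = 1
p(L) = 312 (p(L) = 1 + 311 = 312)
(p(253) + 46749)/(B(525) + 496012) = (312 + 46749)/((-33 - 1*525) + 496012) = 47061/((-33 - 525) + 496012) = 47061/(-558 + 496012) = 47061/495454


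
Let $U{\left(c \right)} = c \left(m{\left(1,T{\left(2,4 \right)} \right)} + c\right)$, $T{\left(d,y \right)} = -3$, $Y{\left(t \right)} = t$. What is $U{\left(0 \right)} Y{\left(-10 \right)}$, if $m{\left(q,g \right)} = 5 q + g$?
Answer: $0$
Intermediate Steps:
$m{\left(q,g \right)} = g + 5 q$
$U{\left(c \right)} = c \left(2 + c\right)$ ($U{\left(c \right)} = c \left(\left(-3 + 5 \cdot 1\right) + c\right) = c \left(\left(-3 + 5\right) + c\right) = c \left(2 + c\right)$)
$U{\left(0 \right)} Y{\left(-10 \right)} = 0 \left(2 + 0\right) \left(-10\right) = 0 \cdot 2 \left(-10\right) = 0 \left(-10\right) = 0$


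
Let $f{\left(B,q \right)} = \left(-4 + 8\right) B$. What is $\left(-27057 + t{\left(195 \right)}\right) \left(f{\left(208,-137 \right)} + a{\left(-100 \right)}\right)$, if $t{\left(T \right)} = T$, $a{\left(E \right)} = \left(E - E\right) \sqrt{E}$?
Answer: $-22349184$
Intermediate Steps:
$f{\left(B,q \right)} = 4 B$
$a{\left(E \right)} = 0$ ($a{\left(E \right)} = 0 \sqrt{E} = 0$)
$\left(-27057 + t{\left(195 \right)}\right) \left(f{\left(208,-137 \right)} + a{\left(-100 \right)}\right) = \left(-27057 + 195\right) \left(4 \cdot 208 + 0\right) = - 26862 \left(832 + 0\right) = \left(-26862\right) 832 = -22349184$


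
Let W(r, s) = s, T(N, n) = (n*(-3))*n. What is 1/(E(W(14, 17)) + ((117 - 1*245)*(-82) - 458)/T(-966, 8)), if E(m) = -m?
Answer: -32/2217 ≈ -0.014434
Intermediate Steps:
T(N, n) = -3*n**2 (T(N, n) = (-3*n)*n = -3*n**2)
1/(E(W(14, 17)) + ((117 - 1*245)*(-82) - 458)/T(-966, 8)) = 1/(-1*17 + ((117 - 1*245)*(-82) - 458)/((-3*8**2))) = 1/(-17 + ((117 - 245)*(-82) - 458)/((-3*64))) = 1/(-17 + (-128*(-82) - 458)/(-192)) = 1/(-17 + (10496 - 458)*(-1/192)) = 1/(-17 + 10038*(-1/192)) = 1/(-17 - 1673/32) = 1/(-2217/32) = -32/2217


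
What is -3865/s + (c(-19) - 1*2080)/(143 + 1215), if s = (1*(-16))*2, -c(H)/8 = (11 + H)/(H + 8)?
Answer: 28500581/239008 ≈ 119.25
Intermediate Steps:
c(H) = -8*(11 + H)/(8 + H) (c(H) = -8*(11 + H)/(H + 8) = -8*(11 + H)/(8 + H))
s = -32 (s = -16*2 = -32)
-3865/s + (c(-19) - 1*2080)/(143 + 1215) = -3865/(-32) + (8*(-11 - 1*(-19))/(8 - 19) - 1*2080)/(143 + 1215) = -3865*(-1/32) + (8*(-11 + 19)/(-11) - 2080)/1358 = 3865/32 + (8*(-1/11)*8 - 2080)*(1/1358) = 3865/32 + (-64/11 - 2080)*(1/1358) = 3865/32 - 22944/11*1/1358 = 3865/32 - 11472/7469 = 28500581/239008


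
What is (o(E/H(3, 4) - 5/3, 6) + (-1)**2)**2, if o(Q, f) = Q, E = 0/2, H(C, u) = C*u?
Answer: 4/9 ≈ 0.44444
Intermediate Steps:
E = 0 (E = 0*(1/2) = 0)
(o(E/H(3, 4) - 5/3, 6) + (-1)**2)**2 = ((0/((3*4)) - 5/3) + (-1)**2)**2 = ((0/12 - 5*1/3) + 1)**2 = ((0*(1/12) - 5/3) + 1)**2 = ((0 - 5/3) + 1)**2 = (-5/3 + 1)**2 = (-2/3)**2 = 4/9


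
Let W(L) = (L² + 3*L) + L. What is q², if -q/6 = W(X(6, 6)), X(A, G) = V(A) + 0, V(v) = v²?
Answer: 74649600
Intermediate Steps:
X(A, G) = A² (X(A, G) = A² + 0 = A²)
W(L) = L² + 4*L
q = -8640 (q = -6*6²*(4 + 6²) = -216*(4 + 36) = -216*40 = -6*1440 = -8640)
q² = (-8640)² = 74649600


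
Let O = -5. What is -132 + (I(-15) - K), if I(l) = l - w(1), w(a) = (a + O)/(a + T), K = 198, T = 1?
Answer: -343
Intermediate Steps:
w(a) = (-5 + a)/(1 + a) (w(a) = (a - 5)/(a + 1) = (-5 + a)/(1 + a))
I(l) = 2 + l (I(l) = l - (-5 + 1)/(1 + 1) = l - (-4)/2 = l - 1*(-2) = l + 2 = 2 + l)
-132 + (I(-15) - K) = -132 + ((2 - 15) - 1*198) = -132 + (-13 - 198) = -132 - 211 = -343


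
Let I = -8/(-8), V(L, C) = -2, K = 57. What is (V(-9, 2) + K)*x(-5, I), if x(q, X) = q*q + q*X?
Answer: 1100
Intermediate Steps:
I = 1 (I = -8*(-1/8) = 1)
x(q, X) = q**2 + X*q
(V(-9, 2) + K)*x(-5, I) = (-2 + 57)*(-5*(1 - 5)) = 55*(-5*(-4)) = 55*20 = 1100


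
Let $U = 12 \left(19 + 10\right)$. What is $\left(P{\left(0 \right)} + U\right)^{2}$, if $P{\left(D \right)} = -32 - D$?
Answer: $99856$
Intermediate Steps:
$U = 348$ ($U = 12 \cdot 29 = 348$)
$\left(P{\left(0 \right)} + U\right)^{2} = \left(\left(-32 - 0\right) + 348\right)^{2} = \left(\left(-32 + 0\right) + 348\right)^{2} = \left(-32 + 348\right)^{2} = 316^{2} = 99856$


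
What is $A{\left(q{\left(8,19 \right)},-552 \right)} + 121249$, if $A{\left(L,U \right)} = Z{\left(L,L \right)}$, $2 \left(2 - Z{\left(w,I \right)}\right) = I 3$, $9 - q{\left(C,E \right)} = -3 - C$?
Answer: $121221$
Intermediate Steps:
$q{\left(C,E \right)} = 12 + C$ ($q{\left(C,E \right)} = 9 - \left(-3 - C\right) = 9 + \left(3 + C\right) = 12 + C$)
$Z{\left(w,I \right)} = 2 - \frac{3 I}{2}$ ($Z{\left(w,I \right)} = 2 - \frac{I 3}{2} = 2 - \frac{3 I}{2}$)
$A{\left(L,U \right)} = 2 - \frac{3 L}{2}$
$A{\left(q{\left(8,19 \right)},-552 \right)} + 121249 = \left(2 - \frac{3 \left(12 + 8\right)}{2}\right) + 121249 = \left(2 - 30\right) + 121249 = -28 + 121249 = 121221$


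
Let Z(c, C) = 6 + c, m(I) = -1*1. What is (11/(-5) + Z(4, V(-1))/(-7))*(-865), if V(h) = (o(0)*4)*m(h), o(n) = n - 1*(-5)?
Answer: 21971/7 ≈ 3138.7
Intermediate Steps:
m(I) = -1
o(n) = 5 + n (o(n) = n + 5 = 5 + n)
V(h) = -20 (V(h) = ((5 + 0)*4)*(-1) = (5*4)*(-1) = 20*(-1) = -20)
(11/(-5) + Z(4, V(-1))/(-7))*(-865) = (11/(-5) + (6 + 4)/(-7))*(-865) = (11*(-⅕) + 10*(-⅐))*(-865) = (-11/5 - 10/7)*(-865) = -127/35*(-865) = 21971/7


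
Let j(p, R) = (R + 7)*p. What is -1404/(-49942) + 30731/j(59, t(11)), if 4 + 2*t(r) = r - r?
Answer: 767590891/7366445 ≈ 104.20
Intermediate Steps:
t(r) = -2 (t(r) = -2 + (r - r)/2 = -2 + (1/2)*0 = -2 + 0 = -2)
j(p, R) = p*(7 + R) (j(p, R) = (7 + R)*p = p*(7 + R))
-1404/(-49942) + 30731/j(59, t(11)) = -1404/(-49942) + 30731/((59*(7 - 2))) = -1404*(-1/49942) + 30731/((59*5)) = 702/24971 + 30731/295 = 767590891/7366445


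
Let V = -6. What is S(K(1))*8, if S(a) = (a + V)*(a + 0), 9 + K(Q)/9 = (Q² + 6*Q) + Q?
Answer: 1080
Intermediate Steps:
K(Q) = -81 + 9*Q² + 63*Q (K(Q) = -81 + 9*((Q² + 6*Q) + Q) = -81 + 9*(Q² + 7*Q) = -81 + (9*Q² + 63*Q) = -81 + 9*Q² + 63*Q)
S(a) = a*(-6 + a) (S(a) = (a - 6)*(a + 0) = (-6 + a)*a = a*(-6 + a))
S(K(1))*8 = ((-81 + 9*1² + 63*1)*(-6 + (-81 + 9*1² + 63*1)))*8 = ((-81 + 9*1 + 63)*(-6 + (-81 + 9*1 + 63)))*8 = ((-81 + 9 + 63)*(-6 + (-81 + 9 + 63)))*8 = -9*(-6 - 9)*8 = -9*(-15)*8 = 135*8 = 1080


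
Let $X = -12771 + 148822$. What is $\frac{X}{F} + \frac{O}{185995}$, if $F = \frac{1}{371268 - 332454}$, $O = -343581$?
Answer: $\frac{982180729842849}{185995} \approx 5.2807 \cdot 10^{9}$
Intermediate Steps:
$F = \frac{1}{38814} \approx 2.5764 \cdot 10^{-5}$
$X = 136051$
$\frac{X}{F} + \frac{O}{185995} = 136051 \frac{1}{\frac{1}{38814}} - \frac{343581}{185995} = 136051 \cdot 38814 - \frac{343581}{185995} = 5280683514 - \frac{343581}{185995} = \frac{982180729842849}{185995}$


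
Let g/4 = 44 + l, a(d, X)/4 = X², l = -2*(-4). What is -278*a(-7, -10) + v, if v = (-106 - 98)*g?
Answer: -153632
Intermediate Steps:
l = 8
a(d, X) = 4*X²
g = 208 (g = 4*(44 + 8) = 4*52 = 208)
v = -42432 (v = (-106 - 98)*208 = -204*208 = -42432)
-278*a(-7, -10) + v = -1112*(-10)² - 42432 = -1112*100 - 42432 = -278*400 - 42432 = -111200 - 42432 = -153632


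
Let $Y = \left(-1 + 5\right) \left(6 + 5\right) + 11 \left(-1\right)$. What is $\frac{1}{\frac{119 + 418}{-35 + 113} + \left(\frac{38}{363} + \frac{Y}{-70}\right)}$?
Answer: $\frac{165165}{1076524} \approx 0.15342$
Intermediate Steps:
$Y = 33$ ($Y = 4 \cdot 11 - 11 = 44 - 11 = 33$)
$\frac{1}{\frac{119 + 418}{-35 + 113} + \left(\frac{38}{363} + \frac{Y}{-70}\right)} = \frac{1}{\frac{119 + 418}{-35 + 113} + \left(\frac{38}{363} + \frac{33}{-70}\right)} = \frac{1}{\frac{537}{78} + \left(38 \cdot \frac{1}{363} + 33 \left(- \frac{1}{70}\right)\right)} = \frac{1}{537 \cdot \frac{1}{78} + \left(\frac{38}{363} - \frac{33}{70}\right)} = \frac{1}{\frac{179}{26} - \frac{9319}{25410}} = \frac{1}{\frac{1076524}{165165}} = \frac{165165}{1076524}$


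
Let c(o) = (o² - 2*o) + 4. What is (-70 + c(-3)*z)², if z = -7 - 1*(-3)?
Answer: 21316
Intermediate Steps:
c(o) = 4 + o² - 2*o
z = -4 (z = -7 + 3 = -4)
(-70 + c(-3)*z)² = (-70 + (4 + (-3)² - 2*(-3))*(-4))² = (-70 + (4 + 9 + 6)*(-4))² = (-70 + 19*(-4))² = (-70 - 76)² = (-146)² = 21316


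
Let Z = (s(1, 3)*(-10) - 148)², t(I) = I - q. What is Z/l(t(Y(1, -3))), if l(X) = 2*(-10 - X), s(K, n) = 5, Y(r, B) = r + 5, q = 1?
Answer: -6534/5 ≈ -1306.8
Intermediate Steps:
Y(r, B) = 5 + r
t(I) = -1 + I (t(I) = I - 1*1 = I - 1 = -1 + I)
l(X) = -20 - 2*X
Z = 39204 (Z = (5*(-10) - 148)² = (-50 - 148)² = (-198)² = 39204)
Z/l(t(Y(1, -3))) = 39204/(-20 - 2*(-1 + (5 + 1))) = 39204/(-20 - 2*(-1 + 6)) = 39204/(-20 - 2*5) = 39204/(-20 - 10) = 39204/(-30) = 39204*(-1/30) = -6534/5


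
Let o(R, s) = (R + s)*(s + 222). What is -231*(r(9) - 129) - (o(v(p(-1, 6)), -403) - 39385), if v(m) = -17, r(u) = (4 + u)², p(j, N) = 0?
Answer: -45875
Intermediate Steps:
o(R, s) = (222 + s)*(R + s) (o(R, s) = (R + s)*(222 + s) = (222 + s)*(R + s))
-231*(r(9) - 129) - (o(v(p(-1, 6)), -403) - 39385) = -231*((4 + 9)² - 129) - (((-403)² + 222*(-17) + 222*(-403) - 17*(-403)) - 39385) = -231*(13² - 129) - ((162409 - 3774 - 89466 + 6851) - 39385) = -231*(169 - 129) - (76020 - 39385) = -231*40 - 1*36635 = -9240 - 36635 = -45875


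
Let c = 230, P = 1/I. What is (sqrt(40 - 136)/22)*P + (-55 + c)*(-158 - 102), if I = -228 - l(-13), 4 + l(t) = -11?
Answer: -45500 - 2*I*sqrt(6)/2343 ≈ -45500.0 - 0.0020909*I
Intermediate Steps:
l(t) = -15 (l(t) = -4 - 11 = -15)
I = -213 (I = -228 - 1*(-15) = -228 + 15 = -213)
P = -1/213 (P = 1/(-213) = -1/213 ≈ -0.0046948)
(sqrt(40 - 136)/22)*P + (-55 + c)*(-158 - 102) = (sqrt(40 - 136)/22)*(-1/213) + (-55 + 230)*(-158 - 102) = (sqrt(-96)*(1/22))*(-1/213) + 175*(-260) = ((4*I*sqrt(6))*(1/22))*(-1/213) - 45500 = (2*I*sqrt(6)/11)*(-1/213) - 45500 = -2*I*sqrt(6)/2343 - 45500 = -45500 - 2*I*sqrt(6)/2343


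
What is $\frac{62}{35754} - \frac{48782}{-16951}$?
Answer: $\frac{872601295}{303033027} \approx 2.8796$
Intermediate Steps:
$\frac{62}{35754} - \frac{48782}{-16951} = 62 \cdot \frac{1}{35754} - - \frac{48782}{16951} = \frac{31}{17877} + \frac{48782}{16951} = \frac{872601295}{303033027}$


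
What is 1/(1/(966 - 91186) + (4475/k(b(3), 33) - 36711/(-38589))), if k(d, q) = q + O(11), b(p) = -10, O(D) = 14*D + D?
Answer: 114889486140/2705915355173 ≈ 0.042459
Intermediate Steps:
O(D) = 15*D
k(d, q) = 165 + q (k(d, q) = q + 15*11 = q + 165 = 165 + q)
1/(1/(966 - 91186) + (4475/k(b(3), 33) - 36711/(-38589))) = 1/(1/(966 - 91186) + (4475/(165 + 33) - 36711/(-38589))) = 1/(1/(-90220) + (4475/198 - 36711*(-1/38589))) = 1/(-1/90220 + (4475*(1/198) + 12237/12863)) = 1/(-1/90220 + (4475/198 + 12237/12863)) = 1/(-1/90220 + 59984851/2546874) = 1/(2705915355173/114889486140) = 114889486140/2705915355173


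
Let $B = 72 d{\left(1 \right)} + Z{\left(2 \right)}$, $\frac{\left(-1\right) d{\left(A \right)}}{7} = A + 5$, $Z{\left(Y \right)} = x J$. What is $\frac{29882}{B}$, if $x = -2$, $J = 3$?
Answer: $- \frac{14941}{1515} \approx -9.862$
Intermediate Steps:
$Z{\left(Y \right)} = -6$ ($Z{\left(Y \right)} = \left(-2\right) 3 = -6$)
$d{\left(A \right)} = -35 - 7 A$ ($d{\left(A \right)} = - 7 \left(A + 5\right) = - 7 \left(5 + A\right) = -35 - 7 A$)
$B = -3030$ ($B = 72 \left(-35 - 7\right) - 6 = 72 \left(-42\right) - 6 = -3024 - 6 = -3030$)
$\frac{29882}{B} = \frac{29882}{-3030} = 29882 \left(- \frac{1}{3030}\right) = - \frac{14941}{1515}$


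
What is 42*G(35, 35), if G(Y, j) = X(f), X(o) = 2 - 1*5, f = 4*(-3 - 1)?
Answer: -126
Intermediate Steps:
f = -16 (f = 4*(-4) = -16)
X(o) = -3 (X(o) = 2 - 5 = -3)
G(Y, j) = -3
42*G(35, 35) = 42*(-3) = -126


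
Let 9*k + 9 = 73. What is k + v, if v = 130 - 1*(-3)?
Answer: 1261/9 ≈ 140.11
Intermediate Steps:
k = 64/9 (k = -1 + (⅑)*73 = -1 + 73/9 = 64/9 ≈ 7.1111)
v = 133 (v = 130 + 3 = 133)
k + v = 64/9 + 133 = 1261/9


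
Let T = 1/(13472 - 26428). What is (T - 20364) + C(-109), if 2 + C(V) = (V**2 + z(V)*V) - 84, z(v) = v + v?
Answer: 196840507/12956 ≈ 15193.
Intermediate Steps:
z(v) = 2*v
T = -1/12956 (T = 1/(-12956) = -1/12956 ≈ -7.7184e-5)
C(V) = -86 + 3*V**2 (C(V) = -2 + ((V**2 + (2*V)*V) - 84) = -2 + ((V**2 + 2*V**2) - 84) = -2 + (3*V**2 - 84) = -2 + (-84 + 3*V**2) = -86 + 3*V**2)
(T - 20364) + C(-109) = (-1/12956 - 20364) + (-86 + 3*(-109)**2) = -263835985/12956 + (-86 + 3*11881) = -263835985/12956 + (-86 + 35643) = -263835985/12956 + 35557 = 196840507/12956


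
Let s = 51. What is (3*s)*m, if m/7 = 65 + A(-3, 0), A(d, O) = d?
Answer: 66402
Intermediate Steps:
m = 434 (m = 7*(65 - 3) = 7*62 = 434)
(3*s)*m = (3*51)*434 = 153*434 = 66402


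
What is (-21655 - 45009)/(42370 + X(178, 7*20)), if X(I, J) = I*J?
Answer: -33332/33645 ≈ -0.99070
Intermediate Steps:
(-21655 - 45009)/(42370 + X(178, 7*20)) = (-21655 - 45009)/(42370 + 178*(7*20)) = -66664/(42370 + 178*140) = -66664/(42370 + 24920) = -66664/67290 = -66664*1/67290 = -33332/33645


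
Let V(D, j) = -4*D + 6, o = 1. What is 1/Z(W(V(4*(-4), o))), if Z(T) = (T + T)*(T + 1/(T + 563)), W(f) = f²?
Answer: 5463/262333269800 ≈ 2.0825e-8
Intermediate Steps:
V(D, j) = 6 - 4*D
Z(T) = 2*T*(T + 1/(563 + T)) (Z(T) = (2*T)*(T + 1/(563 + T)) = 2*T*(T + 1/(563 + T)))
1/Z(W(V(4*(-4), o))) = 1/(2*(6 - 16*(-4))²*(1 + ((6 - 16*(-4))²)² + 563*(6 - 16*(-4))²)/(563 + (6 - 16*(-4))²)) = 1/(2*(6 - 4*(-16))²*(1 + ((6 - 4*(-16))²)² + 563*(6 - 4*(-16))²)/(563 + (6 - 4*(-16))²)) = 1/(2*(6 + 64)²*(1 + ((6 + 64)²)² + 563*(6 + 64)²)/(563 + (6 + 64)²)) = 1/(2*70²*(1 + (70²)² + 563*70²)/(563 + 70²)) = 1/(2*4900*(1 + 4900² + 563*4900)/(563 + 4900)) = 1/(2*4900*(1 + 24010000 + 2758700)/5463) = 1/(2*4900*(1/5463)*26768701) = 1/(262333269800/5463) = 5463/262333269800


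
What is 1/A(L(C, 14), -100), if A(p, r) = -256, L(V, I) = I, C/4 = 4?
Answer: -1/256 ≈ -0.0039063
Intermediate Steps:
C = 16 (C = 4*4 = 16)
1/A(L(C, 14), -100) = 1/(-256) = -1/256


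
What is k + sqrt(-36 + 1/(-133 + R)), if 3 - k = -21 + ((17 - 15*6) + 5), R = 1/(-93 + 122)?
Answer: 92 + I*sqrt(33461645)/964 ≈ 92.0 + 6.0006*I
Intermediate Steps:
R = 1/29 ≈ 0.034483
k = 92 (k = 3 - (-21 + ((17 - 15*6) + 5)) = 3 - (-21 + ((17 - 90) + 5)) = 3 - (-21 + (-73 + 5)) = 3 - (-21 - 68) = 3 - 1*(-89) = 3 + 89 = 92)
k + sqrt(-36 + 1/(-133 + R)) = 92 + sqrt(-36 + 1/(-133 + 1/29)) = 92 + sqrt(-36 + 1/(-3856/29)) = 92 + sqrt(-36 - 29/3856) = 92 + sqrt(-138845/3856) = 92 + I*sqrt(33461645)/964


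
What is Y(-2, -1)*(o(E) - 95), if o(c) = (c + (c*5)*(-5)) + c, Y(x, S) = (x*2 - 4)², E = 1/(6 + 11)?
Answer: -104832/17 ≈ -6166.6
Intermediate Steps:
E = 1/17 ≈ 0.058824
Y(x, S) = (-4 + 2*x)² (Y(x, S) = (2*x - 4)² = (-4 + 2*x)²)
o(c) = -23*c (o(c) = (c + (5*c)*(-5)) + c = (c - 25*c) + c = -24*c + c = -23*c)
Y(-2, -1)*(o(E) - 95) = (4*(-2 - 2)²)*(-23*1/17 - 95) = (4*(-4)²)*(-23/17 - 95) = (4*16)*(-1638/17) = 64*(-1638/17) = -104832/17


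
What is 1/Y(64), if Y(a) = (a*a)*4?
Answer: 1/16384 ≈ 6.1035e-5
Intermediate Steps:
Y(a) = 4*a² (Y(a) = a²*4 = 4*a²)
1/Y(64) = 1/(4*64²) = 1/(4*4096) = 1/16384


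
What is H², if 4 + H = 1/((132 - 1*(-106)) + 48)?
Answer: 1306449/81796 ≈ 15.972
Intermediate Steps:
H = -1143/286 (H = -4 + 1/((132 - 1*(-106)) + 48) = -4 + 1/((132 + 106) + 48) = -4 + 1/(238 + 48) = -4 + 1/286 = -1143/286 ≈ -3.9965)
H² = (-1143/286)² = 1306449/81796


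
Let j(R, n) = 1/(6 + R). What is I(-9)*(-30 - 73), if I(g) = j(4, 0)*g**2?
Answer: -8343/10 ≈ -834.30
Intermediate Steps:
I(g) = g**2/10 (I(g) = g**2/(6 + 4) = g**2/10)
I(-9)*(-30 - 73) = ((1/10)*(-9)**2)*(-30 - 73) = ((1/10)*81)*(-103) = (81/10)*(-103) = -8343/10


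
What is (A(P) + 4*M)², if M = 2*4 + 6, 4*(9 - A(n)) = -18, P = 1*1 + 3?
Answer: 19321/4 ≈ 4830.3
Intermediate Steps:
P = 4 (P = 1 + 3 = 4)
A(n) = 27/2 (A(n) = 9 - ¼*(-18) = 9 + 9/2 = 27/2)
M = 14 (M = 8 + 6 = 14)
(A(P) + 4*M)² = (27/2 + 4*14)² = (27/2 + 56)² = (139/2)² = 19321/4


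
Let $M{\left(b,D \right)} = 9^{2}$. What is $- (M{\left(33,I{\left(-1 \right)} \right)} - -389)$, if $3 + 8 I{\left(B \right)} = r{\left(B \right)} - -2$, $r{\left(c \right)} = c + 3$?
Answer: $-470$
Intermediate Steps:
$r{\left(c \right)} = 3 + c$
$I{\left(B \right)} = \frac{1}{4} + \frac{B}{8}$ ($I{\left(B \right)} = - \frac{3}{8} + \frac{\left(3 + B\right) - -2}{8} = - \frac{3}{8} + \frac{\left(3 + B\right) + 2}{8} = - \frac{3}{8} + \frac{5 + B}{8} = - \frac{3}{8} + \left(\frac{5}{8} + \frac{B}{8}\right) = \frac{1}{4} + \frac{B}{8}$)
$M{\left(b,D \right)} = 81$
$- (M{\left(33,I{\left(-1 \right)} \right)} - -389) = - (81 - -389) = - (81 + 389) = \left(-1\right) 470 = -470$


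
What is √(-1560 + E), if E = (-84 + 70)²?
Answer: 2*I*√341 ≈ 36.932*I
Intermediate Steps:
E = 196 (E = (-14)² = 196)
√(-1560 + E) = √(-1560 + 196) = √(-1364) = 2*I*√341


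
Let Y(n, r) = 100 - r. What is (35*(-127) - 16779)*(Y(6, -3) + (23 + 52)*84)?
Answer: -135897272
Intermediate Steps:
(35*(-127) - 16779)*(Y(6, -3) + (23 + 52)*84) = (35*(-127) - 16779)*((100 - 1*(-3)) + (23 + 52)*84) = (-4445 - 16779)*((100 + 3) + 75*84) = -21224*(103 + 6300) = -21224*6403 = -135897272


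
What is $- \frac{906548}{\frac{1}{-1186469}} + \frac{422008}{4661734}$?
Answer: $\frac{2507059798181014408}{2330867} \approx 1.0756 \cdot 10^{12}$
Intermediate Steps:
$- \frac{906548}{\frac{1}{-1186469}} + \frac{422008}{4661734} = - \frac{906548}{- \frac{1}{1186469}} + 422008 \cdot \frac{1}{4661734} = \left(-906548\right) \left(-1186469\right) + \frac{211004}{2330867} = 1075591099012 + \frac{211004}{2330867} = \frac{2507059798181014408}{2330867}$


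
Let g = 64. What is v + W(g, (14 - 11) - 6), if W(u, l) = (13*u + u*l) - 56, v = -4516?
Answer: -3932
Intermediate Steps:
W(u, l) = -56 + 13*u + l*u (W(u, l) = (13*u + l*u) - 56 = -56 + 13*u + l*u)
v + W(g, (14 - 11) - 6) = -4516 + (-56 + 13*64 + ((14 - 11) - 6)*64) = -4516 + (-56 + 832 + (3 - 6)*64) = -4516 + (-56 + 832 - 3*64) = -4516 + (-56 + 832 - 192) = -4516 + 584 = -3932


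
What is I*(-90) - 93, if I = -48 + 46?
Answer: 87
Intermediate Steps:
I = -2
I*(-90) - 93 = -2*(-90) - 93 = 180 - 93 = 87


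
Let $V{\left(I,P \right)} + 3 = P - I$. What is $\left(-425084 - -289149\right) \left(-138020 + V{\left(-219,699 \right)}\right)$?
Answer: $18637368175$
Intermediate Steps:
$V{\left(I,P \right)} = -3 + P - I$ ($V{\left(I,P \right)} = -3 - \left(I - P\right) = -3 + P - I$)
$\left(-425084 - -289149\right) \left(-138020 + V{\left(-219,699 \right)}\right) = \left(-425084 - -289149\right) \left(-138020 - -915\right) = \left(-425084 + 289149\right) \left(-138020 + \left(-3 + 699 + 219\right)\right) = - 135935 \left(-138020 + 915\right) = \left(-135935\right) \left(-137105\right) = 18637368175$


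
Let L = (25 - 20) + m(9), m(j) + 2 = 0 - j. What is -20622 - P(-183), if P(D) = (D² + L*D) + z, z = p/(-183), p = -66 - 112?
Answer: -10103425/183 ≈ -55210.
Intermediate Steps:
m(j) = -2 - j (m(j) = -2 + (0 - j) = -2 - j)
p = -178
z = 178/183 (z = -178/(-183) = -178*(-1/183) = 178/183 ≈ 0.97268)
L = -6 (L = (25 - 20) + (-2 - 1*9) = 5 + (-2 - 9) = 5 - 11 = -6)
P(D) = 178/183 + D² - 6*D (P(D) = (D² - 6*D) + 178/183 = 178/183 + D² - 6*D)
-20622 - P(-183) = -20622 - (178/183 + (-183)² - 6*(-183)) = -20622 - (178/183 + 33489 + 1098) = -20622 - 1*6329599/183 = -20622 - 6329599/183 = -10103425/183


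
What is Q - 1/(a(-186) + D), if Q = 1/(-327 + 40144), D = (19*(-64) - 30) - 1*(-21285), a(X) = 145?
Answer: -677/27712632 ≈ -2.4429e-5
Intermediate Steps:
D = 20039 (D = (-1216 - 30) + 21285 = -1246 + 21285 = 20039)
Q = 1/39817 ≈ 2.5115e-5
Q - 1/(a(-186) + D) = 1/39817 - 1/(145 + 20039) = 1/39817 - 1/20184 = -677/27712632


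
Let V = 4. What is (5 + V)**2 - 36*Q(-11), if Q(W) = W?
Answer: 477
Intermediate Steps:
(5 + V)**2 - 36*Q(-11) = (5 + 4)**2 - 36*(-11) = 9**2 + 396 = 81 + 396 = 477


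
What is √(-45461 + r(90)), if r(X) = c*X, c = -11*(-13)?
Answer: I*√32591 ≈ 180.53*I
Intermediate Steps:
c = 143
r(X) = 143*X
√(-45461 + r(90)) = √(-45461 + 143*90) = √(-45461 + 12870) = √(-32591) = I*√32591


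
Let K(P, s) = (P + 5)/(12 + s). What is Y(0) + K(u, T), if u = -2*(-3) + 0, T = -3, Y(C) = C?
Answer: 11/9 ≈ 1.2222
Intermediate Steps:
u = 6 (u = 6 + 0 = 6)
K(P, s) = (5 + P)/(12 + s)
Y(0) + K(u, T) = 0 + (5 + 6)/(12 - 3) = 0 + 11/9 = 11/9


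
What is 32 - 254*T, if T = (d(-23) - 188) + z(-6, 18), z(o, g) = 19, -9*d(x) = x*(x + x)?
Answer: 655354/9 ≈ 72817.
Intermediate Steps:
d(x) = -2*x**2/9 (d(x) = -x*(x + x)/9 = -x*2*x/9 = -2*x**2/9)
T = -2579/9 (T = (-2/9*(-23)**2 - 188) + 19 = (-2/9*529 - 188) + 19 = (-1058/9 - 188) + 19 = -2750/9 + 19 = -2579/9 ≈ -286.56)
32 - 254*T = 32 - 254*(-2579/9) = 32 + 655066/9 = 655354/9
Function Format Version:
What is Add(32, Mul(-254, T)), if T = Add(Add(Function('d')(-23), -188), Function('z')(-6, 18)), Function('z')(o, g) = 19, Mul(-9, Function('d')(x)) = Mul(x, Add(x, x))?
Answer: Rational(655354, 9) ≈ 72817.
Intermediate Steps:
Function('d')(x) = Mul(Rational(-2, 9), Pow(x, 2)) (Function('d')(x) = Mul(Rational(-1, 9), Mul(x, Add(x, x))) = Mul(Rational(-1, 9), Mul(x, Mul(2, x))) = Mul(Rational(-1, 9), Mul(2, Pow(x, 2))) = Mul(Rational(-2, 9), Pow(x, 2)))
T = Rational(-2579, 9) (T = Add(Add(Mul(Rational(-2, 9), Pow(-23, 2)), -188), 19) = Add(Add(Mul(Rational(-2, 9), 529), -188), 19) = Add(Add(Rational(-1058, 9), -188), 19) = Add(Rational(-2750, 9), 19) = Rational(-2579, 9) ≈ -286.56)
Add(32, Mul(-254, T)) = Add(32, Mul(-254, Rational(-2579, 9))) = Add(32, Rational(655066, 9)) = Rational(655354, 9)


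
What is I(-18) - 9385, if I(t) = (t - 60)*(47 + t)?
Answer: -11647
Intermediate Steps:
I(t) = (-60 + t)*(47 + t)
I(-18) - 9385 = (-2820 + (-18)² - 13*(-18)) - 9385 = (-2820 + 324 + 234) - 9385 = -2262 - 9385 = -11647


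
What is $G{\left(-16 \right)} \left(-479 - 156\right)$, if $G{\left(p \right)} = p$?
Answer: $10160$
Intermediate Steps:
$G{\left(-16 \right)} \left(-479 - 156\right) = - 16 \left(-479 - 156\right) = \left(-16\right) \left(-635\right) = 10160$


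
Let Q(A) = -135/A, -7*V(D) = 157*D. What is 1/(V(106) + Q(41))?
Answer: -287/683267 ≈ -0.00042004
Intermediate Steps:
V(D) = -157*D/7
1/(V(106) + Q(41)) = 1/(-157/7*106 - 135/41) = 1/(-16642/7 - 135*1/41) = 1/(-16642/7 - 135/41) = 1/(-683267/287) = -287/683267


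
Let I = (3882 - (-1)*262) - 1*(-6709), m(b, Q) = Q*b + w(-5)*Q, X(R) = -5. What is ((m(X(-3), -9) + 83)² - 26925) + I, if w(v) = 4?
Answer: -7608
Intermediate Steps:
m(b, Q) = 4*Q + Q*b (m(b, Q) = Q*b + 4*Q = 4*Q + Q*b)
I = 10853 (I = (3882 - 1*(-262)) + 6709 = (3882 + 262) + 6709 = 4144 + 6709 = 10853)
((m(X(-3), -9) + 83)² - 26925) + I = ((-9*(4 - 5) + 83)² - 26925) + 10853 = ((-9*(-1) + 83)² - 26925) + 10853 = ((9 + 83)² - 26925) + 10853 = (92² - 26925) + 10853 = (8464 - 26925) + 10853 = -18461 + 10853 = -7608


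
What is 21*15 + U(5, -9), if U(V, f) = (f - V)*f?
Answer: 441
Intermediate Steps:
U(V, f) = f*(f - V)
21*15 + U(5, -9) = 21*15 - 9*(-9 - 1*5) = 315 - 9*(-9 - 5) = 315 - 9*(-14) = 315 + 126 = 441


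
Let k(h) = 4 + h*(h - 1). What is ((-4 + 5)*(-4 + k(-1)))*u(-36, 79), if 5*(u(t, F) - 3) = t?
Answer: -42/5 ≈ -8.4000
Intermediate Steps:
u(t, F) = 3 + t/5
k(h) = 4 + h*(-1 + h)
((-4 + 5)*(-4 + k(-1)))*u(-36, 79) = ((-4 + 5)*(-4 + (4 + (-1)² - 1*(-1))))*(3 + (⅕)*(-36)) = (1*(-4 + (4 + 1 + 1)))*(3 - 36/5) = (1*(-4 + 6))*(-21/5) = (1*2)*(-21/5) = 2*(-21/5) = -42/5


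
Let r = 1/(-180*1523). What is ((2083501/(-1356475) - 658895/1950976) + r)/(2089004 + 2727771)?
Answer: -67968142844586887/174727995199857773280000 ≈ -3.8899e-7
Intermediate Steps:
r = -1/274140 (r = 1/(-274140) = -1/274140 ≈ -3.6478e-6)
((2083501/(-1356475) - 658895/1950976) + r)/(2089004 + 2727771) = ((2083501/(-1356475) - 658895/1950976) - 1/274140)/(2089004 + 2727771) = ((2083501*(-1/1356475) - 658895*1/1950976) - 1/274140)/4816775 = ((-2083501/1356475 - 658895/1950976) - 1/274140)*(1/4816775) = (-4958635042101/2646450169600 - 1/274140)*(1/4816775) = -67968142844586887/36274892474707200*1/4816775 = -67968142844586887/174727995199857773280000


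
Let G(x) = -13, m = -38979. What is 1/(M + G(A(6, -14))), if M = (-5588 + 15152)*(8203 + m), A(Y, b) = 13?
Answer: -1/294341677 ≈ -3.3974e-9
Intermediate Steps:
M = -294341664 (M = (-5588 + 15152)*(8203 - 38979) = 9564*(-30776) = -294341664)
1/(M + G(A(6, -14))) = 1/(-294341664 - 13) = 1/(-294341677) = -1/294341677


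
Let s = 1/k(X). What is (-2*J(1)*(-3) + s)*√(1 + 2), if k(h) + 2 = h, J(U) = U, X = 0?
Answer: 11*√3/2 ≈ 9.5263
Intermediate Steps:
k(h) = -2 + h
s = -½ (s = 1/(-2 + 0) = 1/(-2) = -½ ≈ -0.50000)
(-2*J(1)*(-3) + s)*√(1 + 2) = (-2*1*(-3) - ½)*√(1 + 2) = (-2*(-3) - ½)*√3 = (6 - ½)*√3 = 11*√3/2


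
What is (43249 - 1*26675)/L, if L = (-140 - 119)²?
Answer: 16574/67081 ≈ 0.24707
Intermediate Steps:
L = 67081 (L = (-259)² = 67081)
(43249 - 1*26675)/L = (43249 - 1*26675)/67081 = (43249 - 26675)*(1/67081) = 16574*(1/67081) = 16574/67081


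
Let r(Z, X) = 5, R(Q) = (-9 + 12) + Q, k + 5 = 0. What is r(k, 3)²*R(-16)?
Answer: -325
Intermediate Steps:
k = -5 (k = -5 + 0 = -5)
R(Q) = 3 + Q
r(k, 3)²*R(-16) = 5²*(3 - 16) = 25*(-13) = -325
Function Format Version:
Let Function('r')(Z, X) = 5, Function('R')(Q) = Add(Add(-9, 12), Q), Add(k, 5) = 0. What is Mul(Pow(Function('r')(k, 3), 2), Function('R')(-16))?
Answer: -325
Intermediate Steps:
k = -5 (k = Add(-5, 0) = -5)
Function('R')(Q) = Add(3, Q)
Mul(Pow(Function('r')(k, 3), 2), Function('R')(-16)) = Mul(Pow(5, 2), Add(3, -16)) = Mul(25, -13) = -325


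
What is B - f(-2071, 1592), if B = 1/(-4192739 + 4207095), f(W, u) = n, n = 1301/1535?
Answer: -18675621/22036460 ≈ -0.84749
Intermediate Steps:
n = 1301/1535 (n = 1301*(1/1535) = 1301/1535 ≈ 0.84756)
f(W, u) = 1301/1535
B = 1/14356 ≈ 6.9657e-5
B - f(-2071, 1592) = 1/14356 - 1*1301/1535 = 1/14356 - 1301/1535 = -18675621/22036460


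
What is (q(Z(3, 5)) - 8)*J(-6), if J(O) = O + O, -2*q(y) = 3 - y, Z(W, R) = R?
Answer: 84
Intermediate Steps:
q(y) = -3/2 + y/2 (q(y) = -(3 - y)/2 = -3/2 + y/2)
J(O) = 2*O
(q(Z(3, 5)) - 8)*J(-6) = ((-3/2 + (1/2)*5) - 8)*(2*(-6)) = ((-3/2 + 5/2) - 8)*(-12) = (1 - 8)*(-12) = -7*(-12) = 84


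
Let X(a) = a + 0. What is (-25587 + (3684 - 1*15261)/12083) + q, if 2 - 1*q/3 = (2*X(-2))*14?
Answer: -307076856/12083 ≈ -25414.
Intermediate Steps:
X(a) = a
q = 174 (q = 6 - 3*2*(-2)*14 = 6 - (-12)*14 = 6 - 3*(-56) = 6 + 168 = 174)
(-25587 + (3684 - 1*15261)/12083) + q = (-25587 + (3684 - 1*15261)/12083) + 174 = (-25587 + (3684 - 15261)*(1/12083)) + 174 = (-25587 - 11577*1/12083) + 174 = (-25587 - 11577/12083) + 174 = -309179298/12083 + 174 = -307076856/12083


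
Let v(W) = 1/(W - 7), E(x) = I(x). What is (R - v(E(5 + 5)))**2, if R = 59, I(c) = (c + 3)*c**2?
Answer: 5819553796/1671849 ≈ 3480.9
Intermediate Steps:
I(c) = c**2*(3 + c) (I(c) = (3 + c)*c**2 = c**2*(3 + c))
E(x) = x**2*(3 + x)
v(W) = 1/(-7 + W)
(R - v(E(5 + 5)))**2 = (59 - 1/(-7 + (5 + 5)**2*(3 + (5 + 5))))**2 = (59 - 1/(-7 + 10**2*(3 + 10)))**2 = (59 - 1/(-7 + 100*13))**2 = (59 - 1/(-7 + 1300))**2 = (59 - 1/1293)**2 = (76286/1293)**2 = 5819553796/1671849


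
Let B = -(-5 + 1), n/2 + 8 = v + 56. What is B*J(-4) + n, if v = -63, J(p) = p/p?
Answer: -26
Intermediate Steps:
J(p) = 1
n = -30 (n = -16 + 2*(-63 + 56) = -16 + 2*(-7) = -16 - 14 = -30)
B = 4 (B = -1*(-4) = 4)
B*J(-4) + n = 4*1 - 30 = 4 - 30 = -26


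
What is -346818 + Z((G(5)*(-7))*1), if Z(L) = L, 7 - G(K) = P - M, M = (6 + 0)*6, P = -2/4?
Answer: -694245/2 ≈ -3.4712e+5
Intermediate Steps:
P = -½ (P = -2*¼ = -½ ≈ -0.50000)
M = 36 (M = 6*6 = 36)
G(K) = 87/2 (G(K) = 7 - (-½ - 1*36) = 7 - (-½ - 36) = 7 - 1*(-73/2) = 7 + 73/2 = 87/2)
-346818 + Z((G(5)*(-7))*1) = -346818 + ((87/2)*(-7))*1 = -346818 - 609/2*1 = -346818 - 609/2 = -694245/2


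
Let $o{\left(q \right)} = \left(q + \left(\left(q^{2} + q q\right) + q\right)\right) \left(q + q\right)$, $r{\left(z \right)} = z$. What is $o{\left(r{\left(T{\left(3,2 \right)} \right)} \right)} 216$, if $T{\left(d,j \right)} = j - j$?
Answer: $0$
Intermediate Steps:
$T{\left(d,j \right)} = 0$
$o{\left(q \right)} = 2 q \left(2 q + 2 q^{2}\right)$ ($o{\left(q \right)} = \left(q + \left(\left(q^{2} + q^{2}\right) + q\right)\right) 2 q = \left(q + \left(2 q^{2} + q\right)\right) 2 q = \left(q + \left(q + 2 q^{2}\right)\right) 2 q = \left(2 q + 2 q^{2}\right) 2 q = 2 q \left(2 q + 2 q^{2}\right)$)
$o{\left(r{\left(T{\left(3,2 \right)} \right)} \right)} 216 = 4 \cdot 0^{2} \left(1 + 0\right) 216 = 4 \cdot 0 \cdot 1 \cdot 216 = 0 \cdot 216 = 0$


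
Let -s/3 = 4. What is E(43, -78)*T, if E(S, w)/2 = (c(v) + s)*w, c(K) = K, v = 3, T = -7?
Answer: -9828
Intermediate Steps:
s = -12 (s = -3*4 = -12)
E(S, w) = -18*w (E(S, w) = 2*((3 - 12)*w) = 2*(-9*w) = -18*w)
E(43, -78)*T = -18*(-78)*(-7) = 1404*(-7) = -9828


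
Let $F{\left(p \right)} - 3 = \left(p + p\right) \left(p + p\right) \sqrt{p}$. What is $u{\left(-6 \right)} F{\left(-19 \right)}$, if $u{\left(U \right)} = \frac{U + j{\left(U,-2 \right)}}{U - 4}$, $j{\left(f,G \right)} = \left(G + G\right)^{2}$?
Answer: $-3 - 1444 i \sqrt{19} \approx -3.0 - 6294.3 i$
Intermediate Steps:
$j{\left(f,G \right)} = 4 G^{2}$ ($j{\left(f,G \right)} = \left(2 G\right)^{2} = 4 G^{2}$)
$u{\left(U \right)} = \frac{16 + U}{-4 + U}$ ($u{\left(U \right)} = \frac{U + 4 \left(-2\right)^{2}}{U - 4} = \frac{U + 4 \cdot 4}{-4 + U} = \frac{U + 16}{-4 + U} = \frac{16 + U}{-4 + U}$)
$F{\left(p \right)} = 3 + 4 p^{\frac{5}{2}}$ ($F{\left(p \right)} = 3 + \left(p + p\right) \left(p + p\right) \sqrt{p} = 3 + 2 p 2 p \sqrt{p} = 3 + 4 p^{2} \sqrt{p} = 3 + 4 p^{\frac{5}{2}}$)
$u{\left(-6 \right)} F{\left(-19 \right)} = \frac{16 - 6}{-4 - 6} \left(3 + 4 \left(-19\right)^{\frac{5}{2}}\right) = \frac{1}{-10} \cdot 10 \left(3 + 4 \cdot 361 i \sqrt{19}\right) = \left(- \frac{1}{10}\right) 10 \left(3 + 1444 i \sqrt{19}\right) = - (3 + 1444 i \sqrt{19}) = -3 - 1444 i \sqrt{19}$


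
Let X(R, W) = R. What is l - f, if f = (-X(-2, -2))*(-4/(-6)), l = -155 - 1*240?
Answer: -1189/3 ≈ -396.33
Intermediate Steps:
l = -395 (l = -155 - 240 = -395)
f = 4/3 (f = (-1*(-2))*(-4/(-6)) = 2*(-4*(-⅙)) = 2*(⅔) = 4/3 ≈ 1.3333)
l - f = -395 - 1*4/3 = -395 - 4/3 = -1189/3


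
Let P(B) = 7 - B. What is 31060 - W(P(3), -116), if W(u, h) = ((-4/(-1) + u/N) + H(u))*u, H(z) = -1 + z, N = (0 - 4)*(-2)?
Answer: 31030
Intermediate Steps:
N = 8 (N = -4*(-2) = 8)
W(u, h) = u*(3 + 9*u/8) (W(u, h) = ((-4/(-1) + u/8) + (-1 + u))*u = ((-4*(-1) + u*(⅛)) + (-1 + u))*u = ((4 + u/8) + (-1 + u))*u = (3 + 9*u/8)*u = u*(3 + 9*u/8))
31060 - W(P(3), -116) = 31060 - 3*(7 - 1*3)*(8 + 3*(7 - 1*3))/8 = 31060 - 3*(7 - 3)*(8 + 3*(7 - 3))/8 = 31060 - 3*4*(8 + 3*4)/8 = 31060 - 3*4*(8 + 12)/8 = 31060 - 3*4*20/8 = 31060 - 1*30 = 31060 - 30 = 31030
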